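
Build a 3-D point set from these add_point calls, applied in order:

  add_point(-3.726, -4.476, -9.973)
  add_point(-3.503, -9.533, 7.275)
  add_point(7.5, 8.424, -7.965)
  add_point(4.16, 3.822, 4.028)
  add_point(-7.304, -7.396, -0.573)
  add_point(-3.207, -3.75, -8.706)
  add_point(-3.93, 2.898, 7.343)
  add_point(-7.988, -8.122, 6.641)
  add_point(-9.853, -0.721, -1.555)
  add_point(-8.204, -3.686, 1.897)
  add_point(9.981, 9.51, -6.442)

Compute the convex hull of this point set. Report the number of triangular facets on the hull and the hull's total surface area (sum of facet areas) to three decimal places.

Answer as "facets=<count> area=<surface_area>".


facets=14 area=788.952

Hull vertices (9/11): indices [0, 1, 2, 3, 4, 6, 7, 8, 10].

Area of each hull facet:
  f1: (p0, p1, p10) → 178.8119
  f2: (p2, p0, p8) → 95.2707
  f3: (p2, p0, p10) → 14.5294
  f4: (p2, p6, p8) → 109.5639
  f5: (p2, p6, p10) → 30.3992
  f6: (p4, p0, p8) → 36.4743
  f7: (p4, p0, p1) → 33.2830
  f8: (p7, p6, p8) → 56.3536
  f9: (p7, p6, p1) → 27.8637
  f10: (p7, p4, p8) → 25.7636
  f11: (p7, p4, p1) → 17.2290
  f12: (p3, p1, p10) → 70.0992
  f13: (p3, p6, p10) → 38.7737
  f14: (p3, p6, p1) → 54.5373
Σ area = 788.952

Check V−E+F: 9 − 21 + 14 = 2.


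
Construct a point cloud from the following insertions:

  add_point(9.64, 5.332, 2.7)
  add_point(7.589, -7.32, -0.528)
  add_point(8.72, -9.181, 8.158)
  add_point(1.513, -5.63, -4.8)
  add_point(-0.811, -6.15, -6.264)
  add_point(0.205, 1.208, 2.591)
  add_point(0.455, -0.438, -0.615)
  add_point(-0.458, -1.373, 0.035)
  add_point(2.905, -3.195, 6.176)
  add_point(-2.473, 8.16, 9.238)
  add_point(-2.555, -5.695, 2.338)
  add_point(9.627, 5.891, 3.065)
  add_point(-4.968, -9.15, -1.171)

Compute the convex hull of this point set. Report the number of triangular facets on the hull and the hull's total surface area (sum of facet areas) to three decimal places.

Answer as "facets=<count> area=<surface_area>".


Points on the hull: [0, 1, 2, 3, 4, 9, 10, 11, 12] (9 of 13).

Facet areas (half cross-product norm):
  f1: (p1, p2, p12) → 56.2970
  f2: (p1, p2, p0) → 59.0817
  f3: (p4, p9, p12) → 73.3883
  f4: (p4, p1, p12) → 36.9776
  f5: (p10, p9, p12) → 22.2514
  f6: (p10, p2, p12) → 31.3879
  f7: (p10, p2, p9) → 101.7729
  f8: (p11, p4, p0) → 3.6063
  f9: (p11, p4, p9) → 125.4554
  f10: (p11, p2, p0) → 4.1910
  f11: (p11, p2, p9) → 109.6509
  f12: (p3, p1, p0) → 50.2818
  f13: (p3, p4, p0) → 12.5473
  f14: (p3, p4, p1) → 4.2820
Σ area = 691.171

Euler characteristic 9−21+14 = 2 ✓

facets=14 area=691.171


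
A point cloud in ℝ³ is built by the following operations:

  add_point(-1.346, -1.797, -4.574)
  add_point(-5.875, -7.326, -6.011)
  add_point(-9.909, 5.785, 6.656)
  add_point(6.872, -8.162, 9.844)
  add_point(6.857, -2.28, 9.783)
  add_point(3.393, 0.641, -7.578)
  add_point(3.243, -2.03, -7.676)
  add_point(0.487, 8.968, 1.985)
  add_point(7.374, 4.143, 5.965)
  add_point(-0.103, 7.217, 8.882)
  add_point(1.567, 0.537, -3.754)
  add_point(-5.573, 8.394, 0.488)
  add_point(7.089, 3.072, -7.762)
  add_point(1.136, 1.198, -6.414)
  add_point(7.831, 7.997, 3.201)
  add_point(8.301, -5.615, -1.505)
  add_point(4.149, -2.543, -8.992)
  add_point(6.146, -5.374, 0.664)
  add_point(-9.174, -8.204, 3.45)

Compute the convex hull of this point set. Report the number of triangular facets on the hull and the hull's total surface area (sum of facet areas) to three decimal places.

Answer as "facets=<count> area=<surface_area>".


facets=26 area=1158.229

15 of the 19 inputs are extreme points: [1, 2, 3, 4, 5, 7, 8, 9, 11, 12, 13, 14, 15, 16, 18].

Facet areas (half cross-product norm):
  f1: (p3, p18, p2) → 124.0242
  f2: (p14, p3, p15) → 83.8751
  f3: (p9, p3, p2) → 82.4018
  f4: (p1, p16, p15) → 52.2482
  f5: (p1, p3, p15) → 86.7243
  f6: (p1, p3, p18) → 86.7855
  f7: (p1, p18, p2) → 71.5409
  f8: (p11, p9, p2) → 37.1102
  f9: (p11, p1, p2) → 67.8580
  f10: (p4, p14, p3) → 19.2702
  f11: (p4, p9, p3) → 20.5353
  f12: (p12, p14, p15) → 63.4779
  f13: (p12, p16, p15) → 29.2886
  f14: (p8, p9, p14) → 20.4738
  f15: (p8, p4, p14) → 1.5986
  f16: (p8, p4, p9) → 32.0984
  f17: (p7, p12, p14) → 44.6522
  f18: (p7, p12, p11) → 39.7691
  f19: (p7, p9, p14) → 26.6461
  f20: (p7, p11, p9) → 22.1942
  f21: (p13, p12, p11) → 33.9465
  f22: (p13, p1, p16) → 29.7087
  f23: (p13, p11, p1) → 66.1140
  f24: (p5, p12, p16) → 7.5363
  f25: (p5, p13, p16) → 3.8610
  f26: (p5, p13, p12) → 4.4900
Σ area = 1158.229

Euler: V−E+F = 15−39+26 = 2.


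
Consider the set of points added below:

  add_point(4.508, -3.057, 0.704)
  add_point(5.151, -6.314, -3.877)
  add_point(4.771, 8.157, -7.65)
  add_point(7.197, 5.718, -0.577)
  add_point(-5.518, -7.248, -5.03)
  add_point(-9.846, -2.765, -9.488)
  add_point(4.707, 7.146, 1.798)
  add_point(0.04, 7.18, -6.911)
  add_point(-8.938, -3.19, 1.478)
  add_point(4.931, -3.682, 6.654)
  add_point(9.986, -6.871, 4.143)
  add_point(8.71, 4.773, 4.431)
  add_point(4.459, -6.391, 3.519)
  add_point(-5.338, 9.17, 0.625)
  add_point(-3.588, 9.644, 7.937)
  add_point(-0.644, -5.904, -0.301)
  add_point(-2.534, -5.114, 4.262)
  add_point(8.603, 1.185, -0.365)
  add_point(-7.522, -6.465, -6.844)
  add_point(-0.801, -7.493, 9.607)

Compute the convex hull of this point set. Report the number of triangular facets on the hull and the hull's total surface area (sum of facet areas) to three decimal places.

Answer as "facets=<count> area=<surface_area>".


facets=26 area=1145.146

Points on the hull: [1, 2, 4, 5, 6, 7, 8, 9, 10, 11, 13, 14, 17, 18, 19] (15 of 20).

Per-facet area ½‖(b−a)×(c−a)‖:
  f1: (p4, p19, p10) → 91.9558
  f2: (p8, p19, p14) → 91.8993
  f3: (p9, p19, p10) → 21.0376
  f4: (p13, p2, p14) → 44.3551
  f5: (p13, p8, p5) → 70.8092
  f6: (p13, p8, p14) → 48.5072
  f7: (p11, p9, p10) → 30.8510
  f8: (p11, p19, p14) → 105.4162
  f9: (p11, p9, p19) → 18.9397
  f10: (p18, p8, p5) → 22.8848
  f11: (p18, p4, p19) → 11.8665
  f12: (p18, p8, p19) → 51.4713
  f13: (p7, p2, p5) → 21.6542
  f14: (p7, p13, p5) → 67.1453
  f15: (p7, p13, p2) → 18.0051
  f16: (p17, p11, p10) → 27.7310
  f17: (p17, p11, p2) → 31.8950
  f18: (p6, p2, p14) → 41.9587
  f19: (p6, p11, p14) → 25.9580
  f20: (p6, p11, p2) → 21.5126
  f21: (p1, p4, p10) → 40.5402
  f22: (p1, p18, p4) → 10.0221
  f23: (p1, p17, p10) → 36.8392
  f24: (p1, p17, p2) → 47.9171
  f25: (p1, p2, p5) → 116.2729
  f26: (p1, p18, p5) → 27.7009
Σ area = 1145.146

Euler characteristic 15−39+26 = 2 ✓


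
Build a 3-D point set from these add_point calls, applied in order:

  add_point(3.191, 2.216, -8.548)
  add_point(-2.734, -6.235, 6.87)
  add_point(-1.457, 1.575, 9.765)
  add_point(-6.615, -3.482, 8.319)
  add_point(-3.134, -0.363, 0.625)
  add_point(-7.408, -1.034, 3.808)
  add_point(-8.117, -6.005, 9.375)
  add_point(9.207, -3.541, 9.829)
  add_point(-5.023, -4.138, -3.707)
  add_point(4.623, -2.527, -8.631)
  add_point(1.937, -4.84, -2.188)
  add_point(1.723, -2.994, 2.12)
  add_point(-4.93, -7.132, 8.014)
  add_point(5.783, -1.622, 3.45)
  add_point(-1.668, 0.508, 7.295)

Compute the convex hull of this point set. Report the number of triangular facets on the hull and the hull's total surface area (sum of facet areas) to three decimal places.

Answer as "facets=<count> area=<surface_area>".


facets=14 area=652.554

Extreme-point indices: [0, 2, 5, 6, 7, 8, 9, 10, 12] — 9 of 15 on the boundary.

Per-facet area ½‖(b−a)×(c−a)‖:
  f1: (p9, p0, p7) → 46.9348
  f2: (p2, p7, p6) → 57.4965
  f3: (p2, p0, p7) → 109.5008
  f4: (p12, p7, p6) → 18.5998
  f5: (p8, p9, p0) → 26.9274
  f6: (p8, p12, p6) → 21.1699
  f7: (p10, p9, p7) → 44.0034
  f8: (p10, p12, p7) → 81.0490
  f9: (p10, p8, p9) → 26.0669
  f10: (p10, p8, p12) → 42.0625
  f11: (p5, p2, p0) → 73.1603
  f12: (p5, p8, p0) → 45.0324
  f13: (p5, p2, p6) → 32.0638
  f14: (p5, p8, p6) → 28.4868
Σ area = 652.554

Euler: V−E+F = 9−21+14 = 2.


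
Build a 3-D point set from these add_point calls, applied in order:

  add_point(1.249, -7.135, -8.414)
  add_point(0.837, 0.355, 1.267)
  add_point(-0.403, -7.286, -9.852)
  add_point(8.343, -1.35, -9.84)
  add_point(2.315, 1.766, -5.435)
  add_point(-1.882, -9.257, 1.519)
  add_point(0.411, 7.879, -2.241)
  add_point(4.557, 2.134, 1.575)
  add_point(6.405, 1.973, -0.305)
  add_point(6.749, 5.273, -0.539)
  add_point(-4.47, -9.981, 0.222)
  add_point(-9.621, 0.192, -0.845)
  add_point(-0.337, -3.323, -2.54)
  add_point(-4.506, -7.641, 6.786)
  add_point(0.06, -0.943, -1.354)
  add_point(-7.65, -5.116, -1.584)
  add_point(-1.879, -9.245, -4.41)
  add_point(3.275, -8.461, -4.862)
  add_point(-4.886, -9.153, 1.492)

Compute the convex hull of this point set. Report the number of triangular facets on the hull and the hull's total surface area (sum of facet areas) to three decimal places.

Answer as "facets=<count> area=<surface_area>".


facets=24 area=718.702

Points on the hull: [2, 3, 5, 6, 7, 8, 9, 10, 11, 13, 15, 16, 17, 18] (14 of 19).

Per-facet area ½‖(b−a)×(c−a)‖:
  f1: (p18, p13, p10) → 1.8819
  f2: (p5, p13, p10) → 9.0844
  f3: (p6, p9, p3) → 40.2922
  f4: (p6, p2, p11) → 91.6970
  f5: (p6, p2, p3) → 75.4778
  f6: (p6, p13, p11) → 76.1295
  f7: (p15, p2, p11) → 27.7331
  f8: (p15, p2, p10) → 32.8004
  f9: (p15, p18, p10) → 4.5333
  f10: (p15, p13, p11) → 25.6637
  f11: (p15, p18, p13) → 14.9256
  f12: (p17, p5, p10) → 11.9699
  f13: (p17, p2, p3) → 30.8627
  f14: (p17, p5, p13) → 10.3385
  f15: (p16, p2, p10) → 4.8571
  f16: (p16, p17, p10) → 11.5041
  f17: (p16, p17, p2) → 14.5005
  f18: (p8, p9, p3) → 16.6165
  f19: (p8, p17, p3) → 48.8561
  f20: (p8, p17, p13) → 80.7203
  f21: (p7, p8, p13) → 14.1889
  f22: (p7, p8, p9) → 4.3839
  f23: (p7, p6, p13) → 54.2797
  f24: (p7, p6, p9) → 15.4044
Σ area = 718.702

Euler characteristic 14−36+24 = 2 ✓


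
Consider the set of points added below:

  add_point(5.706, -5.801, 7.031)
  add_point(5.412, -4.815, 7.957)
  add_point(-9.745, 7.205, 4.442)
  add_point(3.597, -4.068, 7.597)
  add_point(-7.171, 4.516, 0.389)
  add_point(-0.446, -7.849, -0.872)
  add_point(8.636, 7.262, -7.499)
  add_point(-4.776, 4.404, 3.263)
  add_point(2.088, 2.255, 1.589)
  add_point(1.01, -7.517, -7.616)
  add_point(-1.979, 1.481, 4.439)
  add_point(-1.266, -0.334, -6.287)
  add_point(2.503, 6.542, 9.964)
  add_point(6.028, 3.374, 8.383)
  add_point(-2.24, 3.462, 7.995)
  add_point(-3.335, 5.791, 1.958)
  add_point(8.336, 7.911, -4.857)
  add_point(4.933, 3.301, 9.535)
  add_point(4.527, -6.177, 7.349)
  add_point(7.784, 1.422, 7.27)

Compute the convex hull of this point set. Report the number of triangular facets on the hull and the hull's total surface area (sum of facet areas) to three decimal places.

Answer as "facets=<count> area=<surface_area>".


facets=26 area=878.605

Extreme-point indices: [0, 1, 2, 4, 5, 6, 9, 11, 12, 13, 14, 16, 17, 18, 19] — 15 of 20 on the boundary.

Facet areas (half cross-product norm):
  f1: (p9, p5, p2) → 59.8249
  f2: (p16, p6, p2) → 23.6027
  f3: (p16, p12, p2) → 107.3716
  f4: (p16, p19, p6) → 12.6074
  f5: (p18, p5, p2) → 89.3773
  f6: (p18, p9, p5) → 23.8103
  f7: (p11, p9, p6) → 45.4939
  f8: (p14, p12, p2) → 22.4160
  f9: (p14, p18, p2) → 33.1254
  f10: (p4, p6, p2) → 36.8053
  f11: (p4, p11, p6) → 61.8543
  f12: (p4, p9, p2) → 15.6553
  f13: (p4, p11, p9) → 26.2746
  f14: (p13, p17, p12) → 2.8934
  f15: (p13, p17, p19) → 1.6740
  f16: (p13, p16, p12) → 34.6645
  f17: (p13, p16, p19) → 19.6067
  f18: (p1, p17, p19) → 13.6374
  f19: (p1, p17, p12) → 9.3001
  f20: (p1, p14, p12) → 33.3218
  f21: (p1, p14, p18) → 9.5096
  f22: (p0, p19, p6) → 56.2801
  f23: (p0, p1, p19) → 3.9695
  f24: (p0, p9, p6) → 124.7969
  f25: (p0, p18, p9) → 9.8580
  f26: (p0, p1, p18) → 0.8739
Σ area = 878.605

Euler: V−E+F = 15−39+26 = 2.


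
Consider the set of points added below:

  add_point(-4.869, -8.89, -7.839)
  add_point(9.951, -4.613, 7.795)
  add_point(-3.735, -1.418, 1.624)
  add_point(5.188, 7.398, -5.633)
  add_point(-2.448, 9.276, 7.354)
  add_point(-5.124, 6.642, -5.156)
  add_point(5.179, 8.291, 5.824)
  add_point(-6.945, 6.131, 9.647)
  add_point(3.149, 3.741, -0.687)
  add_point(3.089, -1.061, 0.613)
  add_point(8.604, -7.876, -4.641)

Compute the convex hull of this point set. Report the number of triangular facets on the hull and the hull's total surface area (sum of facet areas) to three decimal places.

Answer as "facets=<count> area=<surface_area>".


Hull vertices (8/11): indices [0, 1, 3, 4, 5, 6, 7, 10].

Facet areas (half cross-product norm):
  f1: (p0, p1, p7) → 202.6288
  f2: (p5, p0, p7) → 116.5163
  f3: (p5, p4, p7) → 38.6147
  f4: (p6, p1, p7) → 88.9029
  f5: (p6, p4, p7) → 15.5726
  f6: (p3, p5, p4) → 66.5573
  f7: (p3, p6, p4) → 44.0964
  f8: (p3, p5, p0) → 81.4904
  f9: (p3, p6, p1) → 79.6693
  f10: (p10, p0, p1) → 84.3613
  f11: (p10, p3, p1) → 100.0241
  f12: (p10, p3, p0) → 107.5604
Σ area = 1025.995

Euler characteristic 8−18+12 = 2 ✓

facets=12 area=1025.995


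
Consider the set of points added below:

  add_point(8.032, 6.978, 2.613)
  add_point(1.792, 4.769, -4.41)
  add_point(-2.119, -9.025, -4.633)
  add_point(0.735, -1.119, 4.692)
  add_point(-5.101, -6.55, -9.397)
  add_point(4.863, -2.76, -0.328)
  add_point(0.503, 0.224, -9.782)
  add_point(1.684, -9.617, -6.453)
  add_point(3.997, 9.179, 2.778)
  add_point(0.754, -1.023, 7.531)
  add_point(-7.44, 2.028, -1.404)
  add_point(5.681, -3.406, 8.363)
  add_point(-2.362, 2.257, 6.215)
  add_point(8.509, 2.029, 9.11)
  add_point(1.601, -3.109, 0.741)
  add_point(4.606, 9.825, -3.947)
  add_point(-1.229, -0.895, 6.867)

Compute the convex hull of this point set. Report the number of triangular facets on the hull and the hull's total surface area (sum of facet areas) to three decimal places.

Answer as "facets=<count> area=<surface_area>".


facets=22 area=835.327

Extreme-point indices: [0, 2, 4, 6, 7, 8, 9, 10, 11, 12, 13, 15, 16] — 13 of 17 on the boundary.

Area of each hull facet:
  f1: (p6, p15, p7) → 51.7443
  f2: (p6, p4, p7) → 34.2966
  f3: (p6, p15, p10) → 67.8289
  f4: (p6, p4, p10) → 48.2491
  f5: (p11, p7, p13) → 42.6913
  f6: (p12, p16, p10) → 14.8054
  f7: (p9, p11, p13) → 17.0653
  f8: (p9, p11, p16) → 2.3225
  f9: (p9, p12, p13) → 18.2602
  f10: (p9, p12, p16) → 3.2251
  f11: (p2, p11, p7) → 34.3846
  f12: (p2, p11, p16) → 52.9177
  f13: (p2, p4, p7) → 12.9082
  f14: (p2, p4, p10) → 36.3777
  f15: (p2, p16, p10) → 65.3757
  f16: (p8, p12, p13) → 48.3842
  f17: (p8, p15, p10) → 47.1779
  f18: (p8, p12, p10) → 45.6711
  f19: (p0, p8, p13) → 17.8734
  f20: (p0, p8, p15) → 15.5622
  f21: (p0, p7, p13) → 80.9673
  f22: (p0, p15, p7) → 77.2386
Σ area = 835.327

Check V−E+F: 13 − 33 + 22 = 2.


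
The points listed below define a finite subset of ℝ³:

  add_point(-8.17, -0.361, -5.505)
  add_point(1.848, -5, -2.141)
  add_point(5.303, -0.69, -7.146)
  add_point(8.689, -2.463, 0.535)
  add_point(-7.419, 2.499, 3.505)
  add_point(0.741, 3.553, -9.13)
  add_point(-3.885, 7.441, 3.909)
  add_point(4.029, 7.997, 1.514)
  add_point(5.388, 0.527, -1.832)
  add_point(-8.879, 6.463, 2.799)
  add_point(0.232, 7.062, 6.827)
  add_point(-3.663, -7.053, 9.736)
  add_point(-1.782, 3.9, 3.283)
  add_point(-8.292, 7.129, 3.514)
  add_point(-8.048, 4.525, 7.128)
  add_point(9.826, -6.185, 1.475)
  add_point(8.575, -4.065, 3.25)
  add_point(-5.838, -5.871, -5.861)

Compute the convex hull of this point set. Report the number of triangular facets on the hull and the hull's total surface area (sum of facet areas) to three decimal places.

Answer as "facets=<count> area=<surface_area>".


facets=24 area=926.891

14 of the 18 inputs are extreme points: [0, 2, 3, 5, 6, 7, 9, 10, 11, 13, 14, 15, 16, 17].

Per-facet area ½‖(b−a)×(c−a)‖:
  f1: (p11, p17, p15) → 114.5409
  f2: (p0, p5, p9) → 55.7247
  f3: (p0, p17, p5) → 31.1241
  f4: (p0, p11, p17) → 47.2311
  f5: (p2, p17, p15) → 68.8394
  f6: (p2, p17, p5) → 38.1877
  f7: (p2, p3, p15) → 14.7282
  f8: (p2, p5, p7) → 38.2492
  f9: (p2, p3, p7) → 47.4443
  f10: (p10, p6, p7) → 16.6913
  f11: (p14, p0, p9) → 23.4539
  f12: (p14, p0, p11) → 84.9095
  f13: (p14, p10, p11) → 54.7308
  f14: (p13, p6, p7) → 6.8575
  f15: (p13, p5, p9) → 8.5574
  f16: (p13, p5, p7) → 74.1439
  f17: (p13, p14, p9) → 2.4936
  f18: (p13, p10, p6) → 5.8319
  f19: (p13, p14, p10) → 19.1188
  f20: (p16, p11, p15) → 18.9030
  f21: (p16, p10, p11) → 90.7274
  f22: (p16, p10, p7) → 42.8712
  f23: (p16, p3, p15) → 4.7221
  f24: (p16, p3, p7) → 16.8096
Σ area = 926.891

Euler: V−E+F = 14−36+24 = 2.


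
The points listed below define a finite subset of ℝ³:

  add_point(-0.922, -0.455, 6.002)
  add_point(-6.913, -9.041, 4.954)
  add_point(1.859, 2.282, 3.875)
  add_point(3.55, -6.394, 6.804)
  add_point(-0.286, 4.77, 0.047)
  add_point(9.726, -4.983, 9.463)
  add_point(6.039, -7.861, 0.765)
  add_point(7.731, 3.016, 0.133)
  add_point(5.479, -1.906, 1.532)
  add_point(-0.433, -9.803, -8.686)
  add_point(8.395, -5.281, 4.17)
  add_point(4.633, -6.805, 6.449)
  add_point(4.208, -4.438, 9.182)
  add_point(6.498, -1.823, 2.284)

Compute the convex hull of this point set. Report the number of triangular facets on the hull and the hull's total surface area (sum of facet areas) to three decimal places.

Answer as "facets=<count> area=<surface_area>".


facets=18 area=639.366

11 of the 14 inputs are extreme points: [0, 1, 2, 4, 5, 6, 7, 9, 10, 11, 12].

Area of each hull facet:
  f1: (p9, p4, p1) → 110.9985
  f2: (p7, p9, p4) → 68.7105
  f3: (p0, p4, p1) → 36.0306
  f4: (p6, p9, p1) → 75.8868
  f5: (p6, p7, p9) → 62.7065
  f6: (p12, p5, p1) → 18.7812
  f7: (p12, p0, p1) → 38.0440
  f8: (p2, p0, p4) → 10.2684
  f9: (p2, p7, p5) → 41.0912
  f10: (p2, p7, p4) → 17.5692
  f11: (p2, p12, p5) → 22.9240
  f12: (p2, p12, p0) → 15.9782
  f13: (p11, p5, p1) → 14.5626
  f14: (p11, p6, p1) → 35.1652
  f15: (p11, p6, p5) → 17.4344
  f16: (p10, p7, p5) → 23.2677
  f17: (p10, p6, p5) → 7.5875
  f18: (p10, p6, p7) → 22.3590
Σ area = 639.366

Check V−E+F: 11 − 27 + 18 = 2.


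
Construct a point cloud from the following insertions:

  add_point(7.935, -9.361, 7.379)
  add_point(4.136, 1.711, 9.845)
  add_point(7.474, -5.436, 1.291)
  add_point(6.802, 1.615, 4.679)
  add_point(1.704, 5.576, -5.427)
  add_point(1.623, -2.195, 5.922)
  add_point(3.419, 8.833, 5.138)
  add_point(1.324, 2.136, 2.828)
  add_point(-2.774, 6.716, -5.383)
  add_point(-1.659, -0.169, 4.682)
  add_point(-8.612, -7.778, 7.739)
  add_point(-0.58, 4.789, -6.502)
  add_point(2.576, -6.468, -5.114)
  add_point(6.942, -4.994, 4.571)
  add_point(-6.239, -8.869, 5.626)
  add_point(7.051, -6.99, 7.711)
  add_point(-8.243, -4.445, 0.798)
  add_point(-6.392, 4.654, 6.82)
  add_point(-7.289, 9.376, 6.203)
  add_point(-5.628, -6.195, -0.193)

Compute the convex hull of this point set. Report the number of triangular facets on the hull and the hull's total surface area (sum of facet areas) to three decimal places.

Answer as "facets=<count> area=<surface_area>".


14 of the 20 inputs are extreme points: [0, 1, 2, 3, 4, 6, 8, 10, 11, 12, 14, 16, 18, 19].

Area of each hull facet:
  f1: (p1, p0, p10) → 90.7651
  f2: (p1, p18, p10) → 106.7222
  f3: (p1, p6, p18) → 46.0368
  f4: (p8, p6, p18) → 61.0558
  f5: (p14, p0, p10) → 18.5510
  f6: (p14, p12, p0) → 86.0093
  f7: (p2, p12, p0) → 22.8980
  f8: (p16, p12, p11) → 69.3956
  f9: (p16, p8, p11) → 21.6654
  f10: (p16, p14, p10) → 11.4990
  f11: (p16, p18, p10) → 57.1439
  f12: (p16, p8, p18) → 81.7285
  f13: (p4, p8, p11) → 3.9724
  f14: (p4, p8, p6) → 25.7904
  f15: (p4, p12, p11) → 15.5649
  f16: (p4, p2, p12) → 49.0005
  f17: (p3, p2, p0) → 28.2556
  f18: (p3, p1, p0) → 32.6528
  f19: (p3, p1, p6) → 22.4120
  f20: (p3, p4, p6) → 43.2184
  f21: (p3, p4, p2) → 47.0561
  f22: (p19, p14, p12) → 26.0147
  f23: (p19, p16, p12) → 8.3391
  f24: (p19, p16, p14) → 10.5258
Σ area = 986.273

Euler characteristic 14−36+24 = 2 ✓

facets=24 area=986.273


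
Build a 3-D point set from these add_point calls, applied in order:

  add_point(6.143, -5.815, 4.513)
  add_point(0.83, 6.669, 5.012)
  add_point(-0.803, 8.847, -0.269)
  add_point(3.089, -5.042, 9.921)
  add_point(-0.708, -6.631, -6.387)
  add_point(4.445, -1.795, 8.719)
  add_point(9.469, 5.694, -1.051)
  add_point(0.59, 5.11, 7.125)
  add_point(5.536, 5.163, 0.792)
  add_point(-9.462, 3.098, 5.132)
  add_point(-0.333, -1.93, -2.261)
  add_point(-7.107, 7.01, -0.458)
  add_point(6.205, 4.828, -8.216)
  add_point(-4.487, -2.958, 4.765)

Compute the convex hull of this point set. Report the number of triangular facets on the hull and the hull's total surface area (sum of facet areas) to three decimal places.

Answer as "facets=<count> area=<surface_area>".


Hull vertices (12/14): indices [0, 1, 2, 3, 4, 5, 6, 7, 9, 11, 12, 13].

Facet areas (half cross-product norm):
  f1: (p7, p3, p9) → 56.2776
  f2: (p13, p4, p9) → 42.8030
  f3: (p13, p3, p9) → 27.8065
  f4: (p13, p3, p4) → 56.9809
  f5: (p0, p3, p4) → 35.4412
  f6: (p0, p12, p6) → 51.4398
  f7: (p0, p12, p4) → 85.1592
  f8: (p5, p7, p6) → 47.9813
  f9: (p5, p7, p3) → 11.5616
  f10: (p5, p0, p6) → 39.0924
  f11: (p5, p0, p3) → 10.9027
  f12: (p2, p12, p6) → 40.7658
  f13: (p1, p7, p6) → 12.2729
  f14: (p1, p2, p6) → 30.4811
  f15: (p1, p7, p9) → 13.7523
  f16: (p11, p2, p12) → 32.7710
  f17: (p11, p4, p9) → 58.3788
  f18: (p11, p12, p4) → 96.9338
  f19: (p11, p1, p9) → 34.1763
  f20: (p11, p1, p2) → 19.1704
Σ area = 804.149

Euler characteristic 12−30+20 = 2 ✓

facets=20 area=804.149


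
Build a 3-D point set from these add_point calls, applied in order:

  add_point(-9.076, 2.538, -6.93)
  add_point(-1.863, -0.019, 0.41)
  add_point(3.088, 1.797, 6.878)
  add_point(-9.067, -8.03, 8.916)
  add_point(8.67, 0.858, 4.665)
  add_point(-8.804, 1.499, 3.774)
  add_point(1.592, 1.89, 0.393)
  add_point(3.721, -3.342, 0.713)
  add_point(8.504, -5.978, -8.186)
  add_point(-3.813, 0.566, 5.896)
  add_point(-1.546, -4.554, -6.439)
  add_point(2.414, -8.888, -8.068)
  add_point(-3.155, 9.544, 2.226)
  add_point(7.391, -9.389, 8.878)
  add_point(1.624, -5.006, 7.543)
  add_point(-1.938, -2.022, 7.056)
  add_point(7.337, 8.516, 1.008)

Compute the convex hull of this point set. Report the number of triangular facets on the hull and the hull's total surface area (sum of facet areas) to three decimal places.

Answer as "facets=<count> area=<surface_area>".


Extreme-point indices: [0, 2, 3, 4, 5, 8, 11, 12, 13, 16] — 10 of 17 on the boundary.

Facet areas (half cross-product norm):
  f1: (p13, p8, p4) → 80.7750
  f2: (p11, p3, p0) → 145.9056
  f3: (p11, p8, p0) → 51.6381
  f4: (p11, p13, p3) → 140.0202
  f5: (p11, p13, p8) → 58.1064
  f6: (p5, p3, p0) → 48.3951
  f7: (p5, p12, p0) → 52.2336
  f8: (p5, p12, p3) → 32.4152
  f9: (p16, p8, p0) → 149.3513
  f10: (p16, p12, p0) → 65.1958
  f11: (p16, p8, p4) → 62.4728
  f12: (p2, p13, p4) → 33.7185
  f13: (p2, p16, p4) → 25.8993
  f14: (p2, p16, p12) → 47.4055
  f15: (p2, p13, p3) → 90.6610
  f16: (p2, p12, p3) → 86.4271
Σ area = 1170.621

Euler: V−E+F = 10−24+16 = 2.

facets=16 area=1170.621


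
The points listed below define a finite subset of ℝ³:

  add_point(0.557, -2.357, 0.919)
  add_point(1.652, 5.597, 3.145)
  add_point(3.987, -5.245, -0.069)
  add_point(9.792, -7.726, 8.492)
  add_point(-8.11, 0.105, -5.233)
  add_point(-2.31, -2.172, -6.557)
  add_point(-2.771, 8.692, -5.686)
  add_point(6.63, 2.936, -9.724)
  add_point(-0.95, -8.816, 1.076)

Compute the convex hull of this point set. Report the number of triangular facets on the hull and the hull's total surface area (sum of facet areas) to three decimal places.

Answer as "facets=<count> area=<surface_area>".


facets=12 area=686.511

Points on the hull: [1, 2, 3, 4, 5, 6, 7, 8] (8 of 9).

Per-facet area ½‖(b−a)×(c−a)‖:
  f1: (p7, p6, p4) → 59.3971
  f2: (p1, p6, p4) → 52.2649
  f3: (p1, p8, p4) → 83.5882
  f4: (p1, p8, p3) → 92.2724
  f5: (p1, p7, p3) → 115.8995
  f6: (p1, p7, p6) → 59.5832
  f7: (p5, p7, p4) → 26.1545
  f8: (p5, p8, p4) → 31.8738
  f9: (p5, p8, p7) → 49.9666
  f10: (p2, p7, p3) → 52.9964
  f11: (p2, p8, p3) → 32.5921
  f12: (p2, p8, p7) → 29.9221
Σ area = 686.511

Euler characteristic 8−18+12 = 2 ✓


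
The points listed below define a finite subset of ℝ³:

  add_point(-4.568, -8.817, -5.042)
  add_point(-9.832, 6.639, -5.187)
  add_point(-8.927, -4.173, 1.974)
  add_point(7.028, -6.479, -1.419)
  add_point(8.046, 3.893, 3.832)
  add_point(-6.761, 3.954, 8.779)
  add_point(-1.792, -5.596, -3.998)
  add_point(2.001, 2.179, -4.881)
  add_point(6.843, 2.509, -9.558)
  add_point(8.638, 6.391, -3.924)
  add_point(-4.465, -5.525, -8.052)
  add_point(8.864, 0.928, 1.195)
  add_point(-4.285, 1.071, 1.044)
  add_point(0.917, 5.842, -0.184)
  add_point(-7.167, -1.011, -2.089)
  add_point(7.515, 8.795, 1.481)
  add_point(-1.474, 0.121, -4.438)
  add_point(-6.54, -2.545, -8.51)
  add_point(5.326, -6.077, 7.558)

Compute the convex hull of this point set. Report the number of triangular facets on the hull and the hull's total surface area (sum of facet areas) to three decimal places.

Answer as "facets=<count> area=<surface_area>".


13 of the 19 inputs are extreme points: [0, 1, 2, 3, 4, 5, 8, 9, 10, 11, 15, 17, 18].

Area of each hull facet:
  f1: (p2, p5, p1) → 67.8208
  f2: (p17, p8, p1) → 73.9158
  f3: (p17, p2, p1) → 54.2971
  f4: (p17, p2, p0) → 34.5760
  f5: (p3, p8, p11) → 43.4385
  f6: (p9, p8, p11) → 26.1833
  f7: (p9, p4, p11) → 15.1039
  f8: (p9, p8, p1) → 62.4630
  f9: (p10, p17, p0) → 6.0463
  f10: (p10, p17, p8) → 25.5274
  f11: (p10, p3, p0) → 27.5819
  f12: (p10, p3, p8) → 73.9002
  f13: (p18, p2, p5) → 79.0581
  f14: (p18, p4, p5) → 80.6809
  f15: (p18, p2, p0) → 71.3364
  f16: (p18, p3, p0) → 56.1565
  f17: (p18, p4, p11) → 20.4589
  f18: (p18, p3, p11) → 34.9958
  f19: (p15, p4, p5) → 42.6039
  f20: (p15, p9, p4) → 16.4444
  f21: (p15, p5, p1) → 116.5403
  f22: (p15, p9, p1) → 55.2660
Σ area = 1084.395

Check V−E+F: 13 − 33 + 22 = 2.

facets=22 area=1084.395


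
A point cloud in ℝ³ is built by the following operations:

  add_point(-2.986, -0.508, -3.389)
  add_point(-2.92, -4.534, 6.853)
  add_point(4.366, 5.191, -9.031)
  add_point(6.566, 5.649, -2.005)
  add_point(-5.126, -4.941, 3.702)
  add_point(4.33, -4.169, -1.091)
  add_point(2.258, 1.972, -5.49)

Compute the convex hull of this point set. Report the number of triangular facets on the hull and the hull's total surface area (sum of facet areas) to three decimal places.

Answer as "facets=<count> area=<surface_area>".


facets=8 area=307.360

Hull vertices (6/7): indices [0, 1, 2, 3, 4, 5].

Per-facet area ½‖(b−a)×(c−a)‖:
  f1: (p5, p1, p4) → 20.3316
  f2: (p5, p1, p3) → 52.6933
  f3: (p5, p2, p3) → 37.2617
  f4: (p0, p1, p4) → 14.7017
  f5: (p0, p1, p3) → 62.7969
  f6: (p0, p2, p3) → 38.7481
  f7: (p0, p5, p4) → 35.6928
  f8: (p0, p5, p2) → 45.1341
Σ area = 307.360

Euler characteristic 6−12+8 = 2 ✓


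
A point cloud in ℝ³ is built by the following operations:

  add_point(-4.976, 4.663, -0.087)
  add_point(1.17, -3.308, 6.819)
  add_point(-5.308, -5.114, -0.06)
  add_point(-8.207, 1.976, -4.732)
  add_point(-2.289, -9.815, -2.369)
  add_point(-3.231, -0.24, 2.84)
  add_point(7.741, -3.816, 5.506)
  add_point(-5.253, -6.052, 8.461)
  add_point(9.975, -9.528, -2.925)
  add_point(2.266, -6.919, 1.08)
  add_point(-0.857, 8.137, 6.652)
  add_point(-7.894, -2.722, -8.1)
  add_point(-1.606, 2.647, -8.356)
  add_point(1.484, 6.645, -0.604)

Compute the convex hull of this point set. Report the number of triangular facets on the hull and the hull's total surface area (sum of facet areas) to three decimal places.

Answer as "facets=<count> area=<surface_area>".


Points on the hull: [0, 3, 4, 6, 7, 8, 10, 11, 12, 13] (10 of 14).

Triangle areas on the boundary:
  f1: (p7, p10, p3) → 99.7353
  f2: (p4, p7, p8) → 69.7171
  f3: (p6, p7, p8) → 67.3626
  f4: (p6, p7, p10) → 89.4578
  f5: (p0, p10, p3) → 1.6495
  f6: (p13, p12, p8) → 80.3877
  f7: (p13, p6, p8) → 70.2054
  f8: (p13, p6, p10) → 52.4948
  f9: (p13, p0, p10) → 25.0929
  f10: (p13, p12, p3) → 34.8889
  f11: (p13, p0, p3) → 17.5763
  f12: (p11, p4, p8) → 57.5380
  f13: (p11, p12, p8) → 72.9778
  f14: (p11, p12, p3) → 21.1650
  f15: (p11, p7, p3) → 45.4196
  f16: (p11, p4, p7) → 62.6793
Σ area = 868.348

Euler characteristic 10−24+16 = 2 ✓

facets=16 area=868.348


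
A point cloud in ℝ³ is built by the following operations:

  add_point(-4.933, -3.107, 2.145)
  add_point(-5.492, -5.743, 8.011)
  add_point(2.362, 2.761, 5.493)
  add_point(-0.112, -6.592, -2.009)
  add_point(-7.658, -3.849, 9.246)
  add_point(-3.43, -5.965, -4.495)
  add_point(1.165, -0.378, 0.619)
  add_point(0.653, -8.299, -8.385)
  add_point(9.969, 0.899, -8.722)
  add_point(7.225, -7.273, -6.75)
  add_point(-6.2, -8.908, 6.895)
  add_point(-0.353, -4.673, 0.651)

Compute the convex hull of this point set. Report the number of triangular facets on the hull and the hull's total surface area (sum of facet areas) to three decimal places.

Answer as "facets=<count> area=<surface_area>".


facets=14 area=596.849

Extreme-point indices: [0, 1, 2, 4, 5, 7, 8, 9, 10] — 9 of 12 on the boundary.

Facet areas (half cross-product norm):
  f1: (p5, p10, p4) → 33.9208
  f2: (p1, p10, p4) → 4.5066
  f3: (p1, p2, p4) → 18.4378
  f4: (p1, p2, p10) → 13.8829
  f5: (p9, p2, p8) → 69.7547
  f6: (p9, p2, p10) → 116.8159
  f7: (p0, p2, p8) → 80.6697
  f8: (p0, p5, p8) → 55.9305
  f9: (p0, p2, p4) → 37.9909
  f10: (p0, p5, p4) → 13.8787
  f11: (p7, p5, p10) → 27.6798
  f12: (p7, p9, p10) → 56.4519
  f13: (p7, p5, p8) → 38.9517
  f14: (p7, p9, p8) → 27.9775
Σ area = 596.849

Check V−E+F: 9 − 21 + 14 = 2.


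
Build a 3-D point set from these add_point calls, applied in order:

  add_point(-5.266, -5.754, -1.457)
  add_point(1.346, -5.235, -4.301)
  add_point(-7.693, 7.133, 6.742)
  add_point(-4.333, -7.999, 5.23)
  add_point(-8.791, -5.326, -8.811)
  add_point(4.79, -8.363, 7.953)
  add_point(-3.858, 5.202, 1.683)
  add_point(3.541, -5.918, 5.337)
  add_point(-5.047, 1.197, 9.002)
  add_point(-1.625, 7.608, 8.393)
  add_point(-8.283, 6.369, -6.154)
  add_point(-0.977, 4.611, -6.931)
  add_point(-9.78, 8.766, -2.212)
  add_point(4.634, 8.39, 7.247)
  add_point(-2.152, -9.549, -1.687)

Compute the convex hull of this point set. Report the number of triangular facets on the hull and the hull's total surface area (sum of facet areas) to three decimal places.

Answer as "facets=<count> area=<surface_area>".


facets=20 area=993.543

12 of the 15 inputs are extreme points: [1, 2, 3, 4, 5, 8, 9, 10, 11, 12, 13, 14].

Facet areas (half cross-product norm):
  f1: (p3, p8, p5) → 47.4718
  f2: (p10, p4, p12) → 22.1647
  f3: (p10, p11, p12) → 15.8975
  f4: (p10, p11, p4) → 44.3448
  f5: (p1, p11, p4) → 55.3605
  f6: (p13, p11, p12) → 83.3313
  f7: (p13, p1, p5) → 105.4939
  f8: (p13, p1, p11) → 81.8389
  f9: (p14, p3, p5) → 35.3215
  f10: (p14, p3, p4) → 36.7379
  f11: (p14, p1, p5) → 36.5812
  f12: (p14, p1, p4) → 31.8576
  f13: (p2, p3, p8) → 24.5059
  f14: (p2, p4, p12) → 70.7840
  f15: (p2, p3, p4) → 115.3292
  f16: (p9, p8, p5) → 48.3138
  f17: (p9, p13, p5) → 53.3607
  f18: (p9, p2, p8) → 19.9694
  f19: (p9, p13, p12) → 38.6265
  f20: (p9, p2, p12) → 26.2518
Σ area = 993.543

Check V−E+F: 12 − 30 + 20 = 2.


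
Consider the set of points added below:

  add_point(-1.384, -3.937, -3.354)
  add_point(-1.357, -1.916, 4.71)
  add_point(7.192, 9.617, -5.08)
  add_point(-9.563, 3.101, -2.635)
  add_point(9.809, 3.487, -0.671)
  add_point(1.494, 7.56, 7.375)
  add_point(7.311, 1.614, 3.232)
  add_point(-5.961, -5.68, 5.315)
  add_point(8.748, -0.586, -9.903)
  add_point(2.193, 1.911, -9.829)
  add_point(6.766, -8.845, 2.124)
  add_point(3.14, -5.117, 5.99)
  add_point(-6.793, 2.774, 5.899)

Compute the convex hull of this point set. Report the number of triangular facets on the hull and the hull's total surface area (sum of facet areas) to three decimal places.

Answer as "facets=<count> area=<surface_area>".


12 of the 13 inputs are extreme points: [0, 2, 3, 4, 5, 6, 7, 8, 9, 10, 11, 12].

Per-facet area ½‖(b−a)×(c−a)‖:
  f1: (p8, p10, p4) → 64.5144
  f2: (p0, p8, p10) → 67.0434
  f3: (p7, p0, p3) → 51.4973
  f4: (p7, p0, p10) → 53.8445
  f5: (p6, p10, p4) → 24.9720
  f6: (p6, p5, p4) → 21.0628
  f7: (p2, p8, p4) → 39.4710
  f8: (p2, p5, p4) → 48.6901
  f9: (p2, p5, p3) → 104.5595
  f10: (p12, p5, p3) → 40.0086
  f11: (p12, p7, p3) → 38.2244
  f12: (p12, p7, p5) → 37.4584
  f13: (p11, p6, p10) → 27.1660
  f14: (p11, p6, p5) → 38.9005
  f15: (p11, p7, p10) → 26.0294
  f16: (p11, p7, p5) → 58.6820
  f17: (p9, p2, p3) → 71.1064
  f18: (p9, p2, p8) → 35.6653
  f19: (p9, p0, p3) → 50.8584
  f20: (p9, p0, p8) → 32.7440
Σ area = 932.498

Euler: V−E+F = 12−30+20 = 2.

facets=20 area=932.498


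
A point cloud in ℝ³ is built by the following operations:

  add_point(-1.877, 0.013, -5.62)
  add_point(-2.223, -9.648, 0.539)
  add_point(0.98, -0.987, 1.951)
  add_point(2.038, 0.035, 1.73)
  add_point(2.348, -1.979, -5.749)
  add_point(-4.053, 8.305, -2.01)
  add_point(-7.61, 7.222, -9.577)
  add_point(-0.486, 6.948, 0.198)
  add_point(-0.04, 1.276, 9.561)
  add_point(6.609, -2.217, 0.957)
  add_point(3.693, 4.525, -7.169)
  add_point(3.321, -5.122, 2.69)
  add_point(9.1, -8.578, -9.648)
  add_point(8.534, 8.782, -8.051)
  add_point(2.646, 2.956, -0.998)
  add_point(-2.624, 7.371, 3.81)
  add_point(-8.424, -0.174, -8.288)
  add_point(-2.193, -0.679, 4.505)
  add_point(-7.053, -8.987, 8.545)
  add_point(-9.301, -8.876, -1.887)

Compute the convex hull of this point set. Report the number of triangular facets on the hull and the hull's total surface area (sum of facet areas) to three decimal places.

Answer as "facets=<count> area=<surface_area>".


Hull vertices (12/20): indices [1, 5, 6, 8, 9, 11, 12, 13, 15, 16, 18, 19].

Per-facet area ½‖(b−a)×(c−a)‖:
  f1: (p6, p13, p12) → 141.7103
  f2: (p6, p5, p13) → 58.8903
  f3: (p18, p6, p19) → 87.2627
  f4: (p9, p13, p12) → 89.2081
  f5: (p9, p8, p13) → 77.7109
  f6: (p15, p8, p13) → 67.5346
  f7: (p15, p5, p13) → 41.4388
  f8: (p15, p18, p8) → 51.1670
  f9: (p15, p6, p5) → 8.6642
  f10: (p15, p18, p6) → 124.1784
  f11: (p16, p12, p19) → 102.6887
  f12: (p16, p6, p19) → 18.1797
  f13: (p16, p6, p12) → 69.8499
  f14: (p1, p12, p19) → 50.5192
  f15: (p1, p18, p19) → 34.4161
  f16: (p1, p18, p12) → 22.9792
  f17: (p11, p18, p8) → 57.1387
  f18: (p11, p9, p8) → 23.4189
  f19: (p11, p18, p12) → 64.9326
  f20: (p11, p9, p12) → 29.4779
Σ area = 1221.366

Euler characteristic 12−30+20 = 2 ✓

facets=20 area=1221.366


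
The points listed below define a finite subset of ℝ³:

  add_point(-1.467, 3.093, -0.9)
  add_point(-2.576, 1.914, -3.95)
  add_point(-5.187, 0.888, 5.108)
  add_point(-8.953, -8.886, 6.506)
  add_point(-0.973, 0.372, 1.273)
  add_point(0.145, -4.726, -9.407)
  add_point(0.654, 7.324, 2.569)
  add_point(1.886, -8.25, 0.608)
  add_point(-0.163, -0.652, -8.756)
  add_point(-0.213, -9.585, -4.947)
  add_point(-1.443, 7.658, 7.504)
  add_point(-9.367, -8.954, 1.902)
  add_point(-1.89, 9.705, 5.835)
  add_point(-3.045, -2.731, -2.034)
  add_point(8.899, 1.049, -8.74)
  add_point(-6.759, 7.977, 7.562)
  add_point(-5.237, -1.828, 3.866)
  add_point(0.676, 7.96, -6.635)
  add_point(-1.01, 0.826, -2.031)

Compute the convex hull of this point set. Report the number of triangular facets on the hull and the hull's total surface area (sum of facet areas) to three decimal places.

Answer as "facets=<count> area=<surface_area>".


Extreme-point indices: [3, 5, 7, 8, 9, 10, 11, 12, 14, 15, 17] — 11 of 19 on the boundary.

Per-facet area ½‖(b−a)×(c−a)‖:
  f1: (p17, p15, p11) → 141.2858
  f2: (p3, p15, p11) → 39.2316
  f3: (p10, p7, p14) → 128.3621
  f4: (p10, p3, p15) → 45.2640
  f5: (p10, p3, p7) → 103.8609
  f6: (p9, p5, p11) → 34.5468
  f7: (p9, p3, p11) → 22.5276
  f8: (p9, p3, p7) → 37.3230
  f9: (p9, p5, p14) → 31.7080
  f10: (p9, p7, p14) → 43.7264
  f11: (p8, p5, p11) → 31.6053
  f12: (p8, p17, p11) → 67.0908
  f13: (p8, p5, p14) → 18.9597
  f14: (p8, p17, p14) → 39.5309
  f15: (p12, p17, p14) → 63.7474
  f16: (p12, p10, p14) → 26.8981
  f17: (p12, p17, p15) → 31.3786
  f18: (p12, p10, p15) → 6.9810
Σ area = 914.028

Check V−E+F: 11 − 27 + 18 = 2.

facets=18 area=914.028


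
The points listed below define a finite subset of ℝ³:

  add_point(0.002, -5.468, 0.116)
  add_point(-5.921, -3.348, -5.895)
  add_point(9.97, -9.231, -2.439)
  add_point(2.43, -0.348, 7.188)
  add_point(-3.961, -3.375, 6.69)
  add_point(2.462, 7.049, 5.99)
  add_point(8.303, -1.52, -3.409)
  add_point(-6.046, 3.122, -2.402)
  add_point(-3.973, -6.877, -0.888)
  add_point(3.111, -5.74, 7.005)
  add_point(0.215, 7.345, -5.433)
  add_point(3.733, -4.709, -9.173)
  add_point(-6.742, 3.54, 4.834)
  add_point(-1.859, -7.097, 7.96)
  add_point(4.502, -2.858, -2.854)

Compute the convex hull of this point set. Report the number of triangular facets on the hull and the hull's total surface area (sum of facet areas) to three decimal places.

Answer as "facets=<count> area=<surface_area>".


Points on the hull: [1, 2, 3, 4, 5, 6, 7, 8, 9, 10, 11, 12, 13] (13 of 15).

Area of each hull facet:
  f1: (p5, p10, p12) → 55.3651
  f2: (p8, p11, p2) → 58.2842
  f3: (p6, p5, p2) → 44.5187
  f4: (p6, p5, p10) → 67.3737
  f5: (p6, p11, p2) → 31.3510
  f6: (p6, p11, p10) → 47.7106
  f7: (p1, p11, p10) → 59.6641
  f8: (p1, p8, p11) → 32.8619
  f9: (p1, p8, p12) → 38.6357
  f10: (p4, p8, p12) → 31.6586
  f11: (p3, p5, p2) → 49.7957
  f12: (p3, p9, p2) → 30.6300
  f13: (p13, p8, p2) → 64.2089
  f14: (p13, p9, p2) → 25.5074
  f15: (p13, p4, p8) → 18.5358
  f16: (p13, p3, p9) → 14.1221
  f17: (p13, p3, p5) → 16.0051
  f18: (p13, p5, p12) → 59.8117
  f19: (p13, p4, p12) → 2.2999
  f20: (p7, p10, p12) → 26.9698
  f21: (p7, p1, p12) → 22.8001
  f22: (p7, p1, p10) → 28.8382
Σ area = 826.948

Euler characteristic 13−33+22 = 2 ✓

facets=22 area=826.948


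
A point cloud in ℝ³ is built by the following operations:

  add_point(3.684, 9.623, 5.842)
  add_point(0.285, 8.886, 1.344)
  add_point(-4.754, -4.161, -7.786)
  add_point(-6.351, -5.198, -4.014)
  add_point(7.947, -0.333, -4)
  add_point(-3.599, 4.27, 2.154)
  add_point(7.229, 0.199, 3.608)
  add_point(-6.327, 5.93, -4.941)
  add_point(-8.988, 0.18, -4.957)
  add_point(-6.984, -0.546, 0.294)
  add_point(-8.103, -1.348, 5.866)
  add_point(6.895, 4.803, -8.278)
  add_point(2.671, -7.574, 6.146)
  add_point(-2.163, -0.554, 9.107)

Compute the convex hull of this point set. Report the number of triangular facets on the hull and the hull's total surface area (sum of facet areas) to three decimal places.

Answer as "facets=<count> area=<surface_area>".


facets=20 area=866.368

12 of the 14 inputs are extreme points: [0, 1, 2, 3, 4, 6, 7, 8, 10, 11, 12, 13].

Facet areas (half cross-product norm):
  f1: (p2, p12, p4) → 89.0137
  f2: (p2, p11, p4) → 46.4094
  f3: (p6, p12, p4) → 34.6491
  f4: (p6, p11, p4) → 21.4611
  f5: (p6, p11, p0) → 65.1334
  f6: (p13, p10, p0) → 38.2445
  f7: (p13, p10, p12) → 29.9822
  f8: (p13, p6, p0) → 52.8647
  f9: (p13, p6, p12) → 40.3393
  f10: (p7, p2, p8) → 20.0539
  f11: (p7, p2, p11) → 69.4762
  f12: (p7, p10, p8) → 34.5989
  f13: (p3, p10, p12) → 63.8121
  f14: (p3, p2, p12) → 25.9862
  f15: (p3, p10, p8) → 31.5849
  f16: (p3, p2, p8) → 12.5716
  f17: (p1, p11, p0) → 33.0795
  f18: (p1, p7, p11) → 57.5172
  f19: (p1, p10, p0) → 38.9700
  f20: (p1, p7, p10) → 60.6200
Σ area = 866.368

Euler characteristic 12−30+20 = 2 ✓
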